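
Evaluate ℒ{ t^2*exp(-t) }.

L{e^(-t)} = 1/(s + 1).
Then apply L{t^2·g(t)} = (-1)^2 d^2/ds^2[H(s)] with H(s) = 1/(s + 1):
differentiating 2 times and applying the sign gives 2/(s + 1)^3.

2/(s + 1)^3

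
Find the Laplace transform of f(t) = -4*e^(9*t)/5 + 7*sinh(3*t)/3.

The transform is linear, so treat each term independently.
(7/3)·[L{sinh(3t)} = 3/(s^2 - 9)]; (-4/5)·[L{e^(9t)} = 1/(s - 9)].

7/(s^2 - 9) - 4/(5*(s - 9))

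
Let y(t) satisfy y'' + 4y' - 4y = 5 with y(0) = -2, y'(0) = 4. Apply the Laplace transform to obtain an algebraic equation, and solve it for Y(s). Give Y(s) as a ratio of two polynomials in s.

Laplace-transform each side.
Using L{y''} = s^2 Y - s·y(0) - y'(0) and L{y'} = sY - y(0), with y(0) = -2, y'(0) = 4, the left side becomes (s^2 + 4*s - 4)Y - (-2*s - 4).
The right side is L{5} = 5/s.
So (s^2 + 4*s - 4)Y = 5/s + (-2*s - 4).
Isolate Y and clear denominators.

Y(s) = (-2*s^2 - 4*s + 5)/(s^3 + 4*s^2 - 4*s)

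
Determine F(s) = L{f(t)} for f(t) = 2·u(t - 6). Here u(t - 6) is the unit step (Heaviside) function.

F(s) = 2*exp(-6*s)/s

By the second shifting theorem, L{u(t - c)·g(t - c)} = e^(-cs)·G(s) with c = 6 and G(s) = L{g(t)}.
L{2} = 2/s.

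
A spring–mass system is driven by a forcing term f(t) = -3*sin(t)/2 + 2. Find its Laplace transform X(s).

X(s) = -3/(2*(s^2 + 1)) + 2/s

By linearity of the Laplace transform, transform each term separately.
L{2} = 2/s; (-3/2)·[L{sin(t)} = 1/(s^2 + 1)].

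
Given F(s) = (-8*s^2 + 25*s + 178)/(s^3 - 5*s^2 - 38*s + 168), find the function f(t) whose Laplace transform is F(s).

f(t) = -exp(7*t) - 5*exp(4*t) - 2*exp(-6*t)

Factor the denominator: s^3 - 5*s^2 - 38*s + 168 = (s - 7)*(s - 4)*(s + 6).
Partial fraction decomposition gives [-1/(s - 7)] + [-5/(s - 4)] + [-2/(s + 6)].
Invert each term: -1/(s - 7) ↔ -e^(7t); -5/(s - 4) ↔ -5e^(4t); -2/(s + 6) ↔ -2e^(-6t).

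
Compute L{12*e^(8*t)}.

L{12} = 12/s.
By the first shifting theorem, multiplying by e^(8t) replaces s with s - 8.

12/(s - 8)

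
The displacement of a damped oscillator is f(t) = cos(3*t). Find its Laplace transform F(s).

L{cos(3t)} = s/(s^2 + 9).

F(s) = s/(s^2 + 9)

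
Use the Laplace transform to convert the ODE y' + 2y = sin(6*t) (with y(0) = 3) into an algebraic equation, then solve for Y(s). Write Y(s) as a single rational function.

Take the Laplace transform of both sides.
With L{y'} = sY - y(0) = sY - 3: the LHS transforms to (s + 2)Y - (3).
The right side is L{sin(6*t)} = 6/(s^2 + 36).
So (s + 2)Y = 6/(s^2 + 36) + (3).
Divide through and combine into a single rational function.

Y(s) = (3*s^2 + 114)/(s^3 + 2*s^2 + 36*s + 72)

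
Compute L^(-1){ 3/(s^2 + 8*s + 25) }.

exp(-4*t)*sin(3*t)

Rewrite the denominator: s^2 + 8*s + 25 = (s + 4)^2 + 9.
The form in (s + 4) signals a first-shifting-theorem factor e^(-4t).
Since L{sin(3t)} = 3/(s^2 + 9), the inverse is e^(-4*t)*sin(3*t).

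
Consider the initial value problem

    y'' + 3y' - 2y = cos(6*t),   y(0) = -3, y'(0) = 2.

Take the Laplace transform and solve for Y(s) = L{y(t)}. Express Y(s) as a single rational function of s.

Apply the Laplace transform to the equation.
Using L{y''} = s^2 Y - s·y(0) - y'(0) and L{y'} = sY - y(0), with y(0) = -3, y'(0) = 2, the left side becomes (s^2 + 3*s - 2)Y - (-3*s - 7).
The right side is L{cos(6*t)} = s/(s^2 + 36).
So (s^2 + 3*s - 2)Y = s/(s^2 + 36) + (-3*s - 7).
Solve for Y(s) and write it as one ratio of polynomials.

Y(s) = (-3*s^3 - 7*s^2 - 107*s - 252)/(s^4 + 3*s^3 + 34*s^2 + 108*s - 72)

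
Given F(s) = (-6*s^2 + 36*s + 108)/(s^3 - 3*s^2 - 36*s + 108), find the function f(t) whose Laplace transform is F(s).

Factor the denominator: s^3 - 3*s^2 - 36*s + 108 = (s - 6)*(s - 3)*(s + 6).
Partial fraction decomposition gives [3/(s - 6)] + [-6/(s - 3)] + [-3/(s + 6)].
Invert each term: 3/(s - 6) ↔ 3e^(6t); -6/(s - 3) ↔ -6e^(3t); -3/(s + 6) ↔ -3e^(-6t).

f(t) = 3*exp(6*t) - 6*exp(3*t) - 3*exp(-6*t)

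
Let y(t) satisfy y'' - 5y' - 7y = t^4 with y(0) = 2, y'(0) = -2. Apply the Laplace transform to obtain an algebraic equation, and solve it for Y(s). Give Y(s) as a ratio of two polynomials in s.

Take the Laplace transform of both sides.
Using L{y''} = s^2 Y - s·y(0) - y'(0) and L{y'} = sY - y(0), with y(0) = 2, y'(0) = -2, the left side becomes (s^2 - 5*s - 7)Y - (2*s - 12).
The right side is L{t^4} = 24/s^5.
So (s^2 - 5*s - 7)Y = 24/s^5 + (2*s - 12).
Divide through and combine into a single rational function.

Y(s) = (2*s^6 - 12*s^5 + 24)/(s^7 - 5*s^6 - 7*s^5)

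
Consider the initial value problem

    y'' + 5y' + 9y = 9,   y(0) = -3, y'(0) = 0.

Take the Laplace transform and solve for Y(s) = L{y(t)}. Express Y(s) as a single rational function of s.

Y(s) = (-3*s^2 - 15*s + 9)/(s^3 + 5*s^2 + 9*s)

Apply the Laplace transform to the equation.
The derivative rules (L{y''} = s^2 Y - s·y(0) - y'(0) and L{y'} = sY - y(0), with y(0) = -3, y'(0) = 0) turn the left side into (s^2 + 5*s + 9)Y - (-3*s - 15).
The right side is L{9} = 9/s.
So (s^2 + 5*s + 9)Y = 9/s + (-3*s - 15).
Divide through and combine into a single rational function.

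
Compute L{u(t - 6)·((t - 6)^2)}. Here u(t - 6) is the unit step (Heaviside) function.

2*exp(-6*s)/s^3

By the second shifting theorem, L{u(t - c)·g(t - c)} = e^(-cs)·H(s) with c = 6 and H(s) = L{g(t)}.
L{t^2} = 2!/s^3 = 2/s^3.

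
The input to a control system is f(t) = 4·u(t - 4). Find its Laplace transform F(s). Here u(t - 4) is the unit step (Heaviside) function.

By the second shifting theorem, L{u(t - c)·g(t - c)} = e^(-cs)·G(s) with c = 4 and G(s) = L{g(t)}.
L{4} = 4/s.

F(s) = 4*exp(-4*s)/s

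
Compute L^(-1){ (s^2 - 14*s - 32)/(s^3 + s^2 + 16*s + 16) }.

Factor the denominator: s^3 + s^2 + 16*s + 16 = (s + 1)*(s^2 + 16).
Partial fraction decomposition gives [-1/(s + 1)] + [2*s/(s^2 + 16)] + [-16/(s^2 + 16)].
Invert each term: -1/(s + 1) ↔ -e^(-t); 2·s/(s^2 + 16) ↔ 2cos(4t); -4·4/(s^2 + 16) ↔ -4sin(4t).

-4*sin(4*t) + 2*cos(4*t) - exp(-t)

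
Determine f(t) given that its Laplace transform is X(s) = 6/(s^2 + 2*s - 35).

Rewrite the denominator: s^2 + 2*s - 35 = (s + 1)^2 - 36.
The form in (s + 1) signals a first-shifting-theorem factor e^(-t).
Since L{sinh(6t)} = 6/(s^2 - 36), the inverse is e^(-t)*sinh(6*t).

f(t) = exp(-t)*sinh(6*t)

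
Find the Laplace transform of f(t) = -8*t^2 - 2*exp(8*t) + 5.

Apply the Laplace transform termwise.
(-8)·[L{t^2} = 2!/s^3 = 2/s^3]; (-2)·[L{e^(8t)} = 1/(s - 8)]; L{5} = 5/s.

-2/(s - 8) + 5/s - 16/s^3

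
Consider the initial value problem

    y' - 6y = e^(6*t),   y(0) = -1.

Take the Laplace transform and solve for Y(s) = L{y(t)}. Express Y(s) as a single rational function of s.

Take the Laplace transform of both sides.
Using L{y'} = sY - y(0) = sY - (-1), the left side becomes (s - 6)Y - (-1).
The right side is L{e^(6*t)} = 1/(s - 6).
So (s - 6)Y = 1/(s - 6) + (-1).
Isolate Y and clear denominators.

Y(s) = (-s + 7)/(s^2 - 12*s + 36)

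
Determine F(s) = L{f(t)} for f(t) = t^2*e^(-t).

L{e^(-t)} = 1/(s + 1).
Then apply L{t^2·g(t)} = (-1)^2 d^2/ds^2[G(s)] with G(s) = 1/(s + 1):
differentiating 2 times and applying the sign gives 2/(s + 1)^3.

F(s) = 2/(s + 1)^3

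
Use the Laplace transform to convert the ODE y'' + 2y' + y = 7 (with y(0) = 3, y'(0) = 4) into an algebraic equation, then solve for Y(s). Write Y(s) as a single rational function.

Y(s) = (3*s + 7)/(s^2 + s)

Laplace-transform each side.
Using L{y''} = s^2 Y - s·y(0) - y'(0) and L{y'} = sY - y(0), with y(0) = 3, y'(0) = 4, the left side becomes (s^2 + 2*s + 1)Y - (3*s + 10).
The right side is L{7} = 7/s.
So (s^2 + 2*s + 1)Y = 7/s + (3*s + 10).
Solve for Y(s) and write it as one ratio of polynomials.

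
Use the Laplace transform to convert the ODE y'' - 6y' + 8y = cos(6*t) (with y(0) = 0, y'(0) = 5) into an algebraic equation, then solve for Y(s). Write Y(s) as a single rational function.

Y(s) = (5*s^2 + s + 180)/(s^4 - 6*s^3 + 44*s^2 - 216*s + 288)

Take the Laplace transform of both sides.
With L{y''} = s^2 Y - s·y(0) - y'(0) and L{y'} = sY - y(0), with y(0) = 0, y'(0) = 5: the LHS transforms to (s^2 - 6*s + 8)Y - (5).
The right side is L{cos(6*t)} = s/(s^2 + 36).
So (s^2 - 6*s + 8)Y = s/(s^2 + 36) + (5).
Solve for Y(s) and write it as one ratio of polynomials.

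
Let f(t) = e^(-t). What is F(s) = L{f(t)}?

L{e^(-t)} = 1/(s + 1).

F(s) = 1/(s + 1)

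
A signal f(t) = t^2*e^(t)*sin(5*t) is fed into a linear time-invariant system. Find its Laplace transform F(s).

L{sin(5t)} = 5/(s^2 + 25).
Multiplying by e^(t) shifts s → s - 1, so L{e^(t)*sin(5*t)} = 5/((s - 1)^2 + 25).
Then apply L{t^2·g(t)} = (-1)^2 d^2/ds^2[G(s)] with G(s) = 5/((s - 1)^2 + 25):
differentiating 2 times and applying the sign gives 10*(3*s^2 - 6*s - 22)/(s^2 - 2*s + 26)^3.

F(s) = 10*(3*s^2 - 6*s - 22)/(s^2 - 2*s + 26)^3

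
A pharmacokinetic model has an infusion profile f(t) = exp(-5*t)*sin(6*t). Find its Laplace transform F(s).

L{sin(6t)} = 6/(s^2 + 36).
By the first shifting theorem, multiplying by e^(-5t) replaces s with s + 5.

F(s) = 6/((s + 5)^2 + 36)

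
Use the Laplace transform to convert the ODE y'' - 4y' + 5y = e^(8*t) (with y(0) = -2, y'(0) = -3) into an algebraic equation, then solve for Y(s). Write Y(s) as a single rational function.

Y(s) = (-2*s^2 + 21*s - 39)/(s^3 - 12*s^2 + 37*s - 40)

Take the Laplace transform of both sides.
The derivative rules (L{y''} = s^2 Y - s·y(0) - y'(0) and L{y'} = sY - y(0), with y(0) = -2, y'(0) = -3) turn the left side into (s^2 - 4*s + 5)Y - (-2*s + 5).
The right side is L{e^(8*t)} = 1/(s - 8).
So (s^2 - 4*s + 5)Y = 1/(s - 8) + (-2*s + 5).
Divide through and combine into a single rational function.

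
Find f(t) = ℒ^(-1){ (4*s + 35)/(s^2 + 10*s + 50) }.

f(t) = 3*exp(-5*t)*sin(5*t) + 4*exp(-5*t)*cos(5*t)

Complete the square in the denominator: s^2 + 10*s + 50 = (s + 5)^2 + 5^2.
Split the numerator to match: 4*s + 35 = 4·(s + 5) + 3·5.
Invert each term: 4·(s + 5)/((s + 5)^2 + 25) ↔ 4e^(-5t)cos(5t); 3·5/((s + 5)^2 + 25) ↔ 3e^(-5t)sin(5t).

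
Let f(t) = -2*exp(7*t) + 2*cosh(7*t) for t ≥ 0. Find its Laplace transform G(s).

The transform is linear, so treat each term independently.
(2)·[L{cosh(7t)} = s/(s^2 - 49)]; (-2)·[L{e^(7t)} = 1/(s - 7)].

G(s) = 2*s/(s^2 - 49) - 2/(s - 7)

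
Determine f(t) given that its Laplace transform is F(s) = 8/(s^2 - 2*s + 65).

Rewrite the denominator: s^2 - 2*s + 65 = (s - 1)^2 + 64.
The form in (s - 1) signals a first-shifting-theorem factor e^(t).
Since L{sin(8t)} = 8/(s^2 + 64), the inverse is e^(t)*sin(8*t).

f(t) = exp(t)*sin(8*t)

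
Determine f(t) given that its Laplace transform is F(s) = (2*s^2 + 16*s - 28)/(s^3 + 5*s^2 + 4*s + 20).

f(t) = -2*sin(2*t) + 4*cos(2*t) - 2*exp(-5*t)

Factor the denominator: s^3 + 5*s^2 + 4*s + 20 = (s + 5)*(s^2 + 4).
Partial fraction decomposition gives [-2/(s + 5)] + [4*s/(s^2 + 4)] + [-4/(s^2 + 4)].
Invert each term: -2/(s + 5) ↔ -2e^(-5t); 4·s/(s^2 + 4) ↔ 4cos(2t); -2·2/(s^2 + 4) ↔ -2sin(2t).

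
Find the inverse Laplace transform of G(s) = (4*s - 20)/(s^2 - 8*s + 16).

-4*t*exp(4*t) + 4*exp(4*t)

Factor the denominator: s^2 - 8*s + 16 = (s - 4)^2.
Partial fraction decomposition gives [4/(s - 4)] + [-4/(s - 4)^2].
Invert each term: 4/(s - 4) ↔ 4e^(4t); -4/(s - 4)^2 ↔ -4t·e^(4t).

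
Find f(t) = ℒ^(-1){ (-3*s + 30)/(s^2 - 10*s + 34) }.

f(t) = 5*exp(5*t)*sin(3*t) - 3*exp(5*t)*cos(3*t)

Complete the square in the denominator: s^2 - 10*s + 34 = (s - 5)^2 + 3^2.
Split the numerator to match: -3*s + 30 = -3·(s - 5) + 5·3.
Invert each term: -3·(s - 5)/((s - 5)^2 + 9) ↔ -3e^(5t)cos(3t); 5·3/((s - 5)^2 + 9) ↔ 5e^(5t)sin(3t).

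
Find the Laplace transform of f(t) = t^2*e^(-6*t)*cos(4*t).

L{cos(4t)} = s/(s^2 + 16).
Multiplying by e^(-6t) shifts s → s + 6, so L{e^(-6*t)*cos(4*t)} = (s + 6)/((s + 6)^2 + 16).
Then apply L{t^2·g(t)} = (-1)^2 d^2/ds^2[G(s)] with G(s) = (s + 6)/((s + 6)^2 + 16):
differentiating 2 times and applying the sign gives 2*(s + 6)*(s^2 + 12*s - 12)/(s^2 + 12*s + 52)^3.

2*(s + 6)*(s^2 + 12*s - 12)/(s^2 + 12*s + 52)^3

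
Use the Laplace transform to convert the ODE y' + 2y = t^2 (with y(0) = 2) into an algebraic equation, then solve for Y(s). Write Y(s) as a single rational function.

Laplace-transform each side.
With L{y'} = sY - y(0) = sY - 2: the LHS transforms to (s + 2)Y - (2).
The right side is L{t^2} = 2/s^3.
So (s + 2)Y = 2/s^3 + (2).
Divide through and combine into a single rational function.

Y(s) = (2*s^3 + 2)/(s^4 + 2*s^3)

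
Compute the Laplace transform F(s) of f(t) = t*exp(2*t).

L{e^(2t)} = 1/(s - 2).
Then apply L{t·g(t)} = -d/ds[G(s)] with G(s) = 1/(s - 2):
differentiating 1 time and applying the sign gives (s - 2)^(-2).

F(s) = (s - 2)^(-2)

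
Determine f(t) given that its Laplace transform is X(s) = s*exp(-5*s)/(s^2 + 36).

The factor e^(-5s) signals a time shift by c = 5 (second shifting theorem).
L{cos(6t)} = s/(s^2 + 36), so L^-1{s/(s^2 + 36)} = cos(6*t).
Hence the inverse is u(t - 5) times that function evaluated at t - 5.

f(t) = Heaviside(t - 5)*(cos(6*t - 30))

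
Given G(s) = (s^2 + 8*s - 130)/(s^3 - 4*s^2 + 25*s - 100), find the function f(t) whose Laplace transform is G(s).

f(t) = -2*exp(4*t) + 4*sin(5*t) + 3*cos(5*t)

Factor the denominator: s^3 - 4*s^2 + 25*s - 100 = (s - 4)*(s^2 + 25).
Partial fraction decomposition gives [-2/(s - 4)] + [3*s/(s^2 + 25)] + [20/(s^2 + 25)].
Invert each term: -2/(s - 4) ↔ -2e^(4t); 3·s/(s^2 + 25) ↔ 3cos(5t); 4·5/(s^2 + 25) ↔ 4sin(5t).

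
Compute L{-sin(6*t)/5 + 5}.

The transform is linear, so treat each term independently.
L{5} = 5/s; (-1/5)·[L{sin(6t)} = 6/(s^2 + 36)].

-6/(5*(s^2 + 36)) + 5/s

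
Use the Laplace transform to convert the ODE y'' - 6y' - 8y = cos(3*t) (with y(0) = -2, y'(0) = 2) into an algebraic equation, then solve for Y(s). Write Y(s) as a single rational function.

Y(s) = (-2*s^3 + 14*s^2 - 17*s + 126)/(s^4 - 6*s^3 + s^2 - 54*s - 72)

Transform both sides with L{·}.
The derivative rules (L{y''} = s^2 Y - s·y(0) - y'(0) and L{y'} = sY - y(0), with y(0) = -2, y'(0) = 2) turn the left side into (s^2 - 6*s - 8)Y - (-2*s + 14).
The right side is L{cos(3*t)} = s/(s^2 + 9).
So (s^2 - 6*s - 8)Y = s/(s^2 + 9) + (-2*s + 14).
Divide through and combine into a single rational function.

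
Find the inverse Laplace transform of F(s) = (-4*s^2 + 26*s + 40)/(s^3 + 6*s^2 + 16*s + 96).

Factor the denominator: s^3 + 6*s^2 + 16*s + 96 = (s + 6)*(s^2 + 16).
Partial fraction decomposition gives [-5/(s + 6)] + [s/(s^2 + 16)] + [20/(s^2 + 16)].
Invert each term: -5/(s + 6) ↔ -5e^(-6t); 1·s/(s^2 + 16) ↔ cos(4t); 5·4/(s^2 + 16) ↔ 5sin(4t).

5*sin(4*t) + cos(4*t) - 5*exp(-6*t)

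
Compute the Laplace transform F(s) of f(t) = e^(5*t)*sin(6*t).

L{sin(6t)} = 6/(s^2 + 36).
By the first shifting theorem, multiplying by e^(5t) replaces s with s - 5.

F(s) = 6/((s - 5)^2 + 36)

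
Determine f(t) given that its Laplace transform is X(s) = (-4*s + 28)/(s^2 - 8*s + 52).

Complete the square in the denominator: s^2 - 8*s + 52 = (s - 4)^2 + 6^2.
Split the numerator to match: -4*s + 28 = -4·(s - 4) + 2·6.
Invert each term: -4·(s - 4)/((s - 4)^2 + 36) ↔ -4e^(4t)cos(6t); 2·6/((s - 4)^2 + 36) ↔ 2e^(4t)sin(6t).

f(t) = 2*exp(4*t)*sin(6*t) - 4*exp(4*t)*cos(6*t)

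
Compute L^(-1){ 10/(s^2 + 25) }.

2*sin(5*t)

Since L{sin(5t)} = 5/(s^2 + 25), the inverse is sin(5*t), scaled by 2.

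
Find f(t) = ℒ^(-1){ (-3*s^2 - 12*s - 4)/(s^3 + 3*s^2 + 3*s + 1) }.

f(t) = 5*t^2*exp(-t)/2 - 6*t*exp(-t) - 3*exp(-t)

Factor the denominator: s^3 + 3*s^2 + 3*s + 1 = (s + 1)^3.
Partial fraction decomposition gives [-3/(s + 1)] + [-6/(s + 1)^2] + [5/(s + 1)^3].
Invert each term: -3/(s + 1) ↔ -3e^(-t); -6/(s + 1)^2 ↔ -6t·e^(-t); 5/(s + 1)^3 ↔ (5/2)t^2·e^(-t).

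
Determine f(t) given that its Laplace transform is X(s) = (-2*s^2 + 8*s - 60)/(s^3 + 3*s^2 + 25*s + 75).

f(t) = sin(5*t) + cos(5*t) - 3*exp(-3*t)

Factor the denominator: s^3 + 3*s^2 + 25*s + 75 = (s + 3)*(s^2 + 25).
Partial fraction decomposition gives [-3/(s + 3)] + [s/(s^2 + 25)] + [5/(s^2 + 25)].
Invert each term: -3/(s + 3) ↔ -3e^(-3t); 1·s/(s^2 + 25) ↔ cos(5t); 1·5/(s^2 + 25) ↔ sin(5t).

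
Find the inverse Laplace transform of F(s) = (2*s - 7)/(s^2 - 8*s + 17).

Complete the square in the denominator: s^2 - 8*s + 17 = (s - 4)^2 + 1^2.
Split the numerator to match: 2*s - 7 = 2·(s - 4) + 1·1.
Invert each term: 2·(s - 4)/((s - 4)^2 + 1) ↔ 2e^(4t)cos(t); 1·1/((s - 4)^2 + 1) ↔ e^(4t)sin(t).

exp(4*t)*sin(t) + 2*exp(4*t)*cos(t)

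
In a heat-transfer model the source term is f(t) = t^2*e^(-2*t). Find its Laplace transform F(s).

L{e^(-2t)} = 1/(s + 2).
Then apply L{t^2·g(t)} = (-1)^2 d^2/ds^2[G(s)] with G(s) = 1/(s + 2):
differentiating 2 times and applying the sign gives 2/(s + 2)^3.

F(s) = 2/(s + 2)^3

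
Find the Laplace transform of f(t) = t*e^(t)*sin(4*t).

L{sin(4t)} = 4/(s^2 + 16).
Multiplying by e^(t) shifts s → s - 1, so L{e^(t)*sin(4*t)} = 4/((s - 1)^2 + 16).
Then apply L{t·g(t)} = -d/ds[H(s)] with H(s) = 4/((s - 1)^2 + 16):
differentiating 1 time and applying the sign gives 8*(s - 1)/(s^2 - 2*s + 17)^2.

8*(s - 1)/(s^2 - 2*s + 17)^2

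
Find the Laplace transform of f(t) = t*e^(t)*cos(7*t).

(s - 8)*(s + 6)/(s^2 - 2*s + 50)^2

L{cos(7t)} = s/(s^2 + 49).
Multiplying by e^(t) shifts s → s - 1, so L{e^(t)*cos(7*t)} = (s - 1)/((s - 1)^2 + 49).
Then apply L{t·g(t)} = -d/ds[G(s)] with G(s) = (s - 1)/((s - 1)^2 + 49):
differentiating 1 time and applying the sign gives (s - 8)*(s + 6)/(s^2 - 2*s + 50)^2.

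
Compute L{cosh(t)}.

s/(s^2 - 1)

L{cosh(t)} = s/(s^2 - 1).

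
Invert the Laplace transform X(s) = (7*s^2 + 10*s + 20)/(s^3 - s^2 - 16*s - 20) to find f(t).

Factor the denominator: s^3 - s^2 - 16*s - 20 = (s - 5)*(s + 2)^2.
Partial fraction decomposition gives [2/(s + 2)] + [-4/(s + 2)^2] + [5/(s - 5)].
Invert each term: 2/(s + 2) ↔ 2e^(-2t); -4/(s + 2)^2 ↔ -4t·e^(-2t); 5/(s - 5) ↔ 5e^(5t).

f(t) = -4*t*exp(-2*t) + 5*exp(5*t) + 2*exp(-2*t)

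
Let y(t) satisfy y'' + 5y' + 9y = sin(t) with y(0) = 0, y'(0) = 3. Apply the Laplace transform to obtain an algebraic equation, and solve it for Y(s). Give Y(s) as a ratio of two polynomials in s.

Transform both sides with L{·}.
With L{y''} = s^2 Y - s·y(0) - y'(0) and L{y'} = sY - y(0), with y(0) = 0, y'(0) = 3: the LHS transforms to (s^2 + 5*s + 9)Y - (3).
The right side is L{sin(t)} = 1/(s^2 + 1).
So (s^2 + 5*s + 9)Y = 1/(s^2 + 1) + (3).
Solve for Y(s) and write it as one ratio of polynomials.

Y(s) = (3*s^2 + 4)/(s^4 + 5*s^3 + 10*s^2 + 5*s + 9)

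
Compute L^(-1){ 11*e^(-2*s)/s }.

The factor e^(-2s) signals a time shift by c = 2 (second shifting theorem).
L{11} = 11/s, so L^-1{11/s} = 11.
Hence the inverse is u(t - 2) times that function evaluated at t - 2.

Heaviside(t - 2)*(11)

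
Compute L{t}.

s^(-2)

L{t} = 1!/s^2 = 1/s^2.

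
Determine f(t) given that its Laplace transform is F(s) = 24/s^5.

f(t) = t^4

Since L{t^4} = 4!/s^5 = 24/s^5, the inverse is t^4.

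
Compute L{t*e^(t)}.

L{e^(t)} = 1/(s - 1).
Then apply L{t·g(t)} = -d/ds[G(s)] with G(s) = 1/(s - 1):
differentiating 1 time and applying the sign gives (s - 1)^(-2).

(s - 1)^(-2)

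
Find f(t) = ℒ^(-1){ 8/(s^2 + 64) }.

f(t) = sin(8*t)

Since L{sin(8t)} = 8/(s^2 + 64), the inverse is sin(8*t).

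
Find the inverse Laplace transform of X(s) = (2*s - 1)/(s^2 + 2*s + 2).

-3*exp(-t)*sin(t) + 2*exp(-t)*cos(t)

Complete the square in the denominator: s^2 + 2*s + 2 = (s + 1)^2 + 1^2.
Split the numerator to match: 2*s - 1 = 2·(s + 1) - 3·1.
Invert each term: 2·(s + 1)/((s + 1)^2 + 1) ↔ 2e^(-t)cos(t); -3·1/((s + 1)^2 + 1) ↔ -3e^(-t)sin(t).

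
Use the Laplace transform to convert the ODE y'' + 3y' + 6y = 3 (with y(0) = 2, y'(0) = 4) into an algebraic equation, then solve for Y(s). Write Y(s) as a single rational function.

Apply the Laplace transform to the equation.
The derivative rules (L{y''} = s^2 Y - s·y(0) - y'(0) and L{y'} = sY - y(0), with y(0) = 2, y'(0) = 4) turn the left side into (s^2 + 3*s + 6)Y - (2*s + 10).
The right side is L{3} = 3/s.
So (s^2 + 3*s + 6)Y = 3/s + (2*s + 10).
Divide through and combine into a single rational function.

Y(s) = (2*s^2 + 10*s + 3)/(s^3 + 3*s^2 + 6*s)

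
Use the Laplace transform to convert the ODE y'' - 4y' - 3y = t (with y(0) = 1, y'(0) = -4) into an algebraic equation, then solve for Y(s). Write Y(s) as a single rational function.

Apply the Laplace transform to the equation.
Using L{y''} = s^2 Y - s·y(0) - y'(0) and L{y'} = sY - y(0), with y(0) = 1, y'(0) = -4, the left side becomes (s^2 - 4*s - 3)Y - (s - 8).
The right side is L{t} = s^(-2).
So (s^2 - 4*s - 3)Y = s^(-2) + (s - 8).
Isolate Y and clear denominators.

Y(s) = (s^3 - 8*s^2 + 1)/(s^4 - 4*s^3 - 3*s^2)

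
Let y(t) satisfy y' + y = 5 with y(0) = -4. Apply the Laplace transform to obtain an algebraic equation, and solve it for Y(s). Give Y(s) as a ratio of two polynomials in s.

Y(s) = (-4*s + 5)/(s^2 + s)

Apply the Laplace transform to the equation.
Using L{y'} = sY - y(0) = sY - (-4), the left side becomes (s + 1)Y - (-4).
The right side is L{5} = 5/s.
So (s + 1)Y = 5/s + (-4).
Divide through and combine into a single rational function.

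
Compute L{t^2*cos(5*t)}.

L{cos(5t)} = s/(s^2 + 25).
Then apply L{t^2·g(t)} = (-1)^2 d^2/ds^2[G(s)] with G(s) = s/(s^2 + 25):
differentiating 2 times and applying the sign gives 2*s*(s^2 - 75)/(s^2 + 25)^3.

2*s*(s^2 - 75)/(s^2 + 25)^3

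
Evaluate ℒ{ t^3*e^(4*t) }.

L{t^3} = 3!/s^4 = 6/s^4.
By the first shifting theorem, multiplying by e^(4t) replaces s with s - 4.

6/(s - 4)^4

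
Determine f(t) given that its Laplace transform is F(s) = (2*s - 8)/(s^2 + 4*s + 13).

f(t) = -4*exp(-2*t)*sin(3*t) + 2*exp(-2*t)*cos(3*t)

Complete the square in the denominator: s^2 + 4*s + 13 = (s + 2)^2 + 3^2.
Split the numerator to match: 2*s - 8 = 2·(s + 2) - 4·3.
Invert each term: 2·(s + 2)/((s + 2)^2 + 9) ↔ 2e^(-2t)cos(3t); -4·3/((s + 2)^2 + 9) ↔ -4e^(-2t)sin(3t).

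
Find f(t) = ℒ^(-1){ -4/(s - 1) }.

f(t) = -4*exp(t)

Since L{e^(t)} = 1/(s - 1), the inverse is e^(t), scaled by -4.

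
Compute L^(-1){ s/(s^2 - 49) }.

cosh(7*t)

Since L{cosh(7t)} = s/(s^2 - 49), the inverse is cosh(7*t).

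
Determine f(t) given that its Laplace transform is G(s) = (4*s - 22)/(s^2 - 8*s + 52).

f(t) = -exp(4*t)*sin(6*t) + 4*exp(4*t)*cos(6*t)

Complete the square in the denominator: s^2 - 8*s + 52 = (s - 4)^2 + 6^2.
Split the numerator to match: 4*s - 22 = 4·(s - 4) - 1·6.
Invert each term: 4·(s - 4)/((s - 4)^2 + 36) ↔ 4e^(4t)cos(6t); -1·6/((s - 4)^2 + 36) ↔ -e^(4t)sin(6t).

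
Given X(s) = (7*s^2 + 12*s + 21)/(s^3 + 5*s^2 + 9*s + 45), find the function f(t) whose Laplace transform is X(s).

Factor the denominator: s^3 + 5*s^2 + 9*s + 45 = (s + 5)*(s^2 + 9).
Partial fraction decomposition gives [4/(s + 5)] + [3*s/(s^2 + 9)] + [-3/(s^2 + 9)].
Invert each term: 4/(s + 5) ↔ 4e^(-5t); 3·s/(s^2 + 9) ↔ 3cos(3t); -1·3/(s^2 + 9) ↔ -sin(3t).

f(t) = -sin(3*t) + 3*cos(3*t) + 4*exp(-5*t)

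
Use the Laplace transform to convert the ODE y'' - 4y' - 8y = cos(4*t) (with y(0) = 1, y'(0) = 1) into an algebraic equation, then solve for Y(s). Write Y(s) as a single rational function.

Take the Laplace transform of both sides.
Using L{y''} = s^2 Y - s·y(0) - y'(0) and L{y'} = sY - y(0), with y(0) = 1, y'(0) = 1, the left side becomes (s^2 - 4*s - 8)Y - (s - 3).
The right side is L{cos(4*t)} = s/(s^2 + 16).
So (s^2 - 4*s - 8)Y = s/(s^2 + 16) + (s - 3).
Solve for Y(s) and write it as one ratio of polynomials.

Y(s) = (s^3 - 3*s^2 + 17*s - 48)/(s^4 - 4*s^3 + 8*s^2 - 64*s - 128)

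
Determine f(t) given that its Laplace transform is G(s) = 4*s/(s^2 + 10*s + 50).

Complete the square in the denominator: s^2 + 10*s + 50 = (s + 5)^2 + 5^2.
Split the numerator to match: 4*s = 4·(s + 5) - 4·5.
Invert each term: 4·(s + 5)/((s + 5)^2 + 25) ↔ 4e^(-5t)cos(5t); -4·5/((s + 5)^2 + 25) ↔ -4e^(-5t)sin(5t).

f(t) = -4*exp(-5*t)*sin(5*t) + 4*exp(-5*t)*cos(5*t)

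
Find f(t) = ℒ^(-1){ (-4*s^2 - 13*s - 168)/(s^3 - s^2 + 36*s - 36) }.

f(t) = -5*exp(t) - 2*sin(6*t) + cos(6*t)

Factor the denominator: s^3 - s^2 + 36*s - 36 = (s - 1)*(s^2 + 36).
Partial fraction decomposition gives [-5/(s - 1)] + [s/(s^2 + 36)] + [-12/(s^2 + 36)].
Invert each term: -5/(s - 1) ↔ -5e^(t); 1·s/(s^2 + 36) ↔ cos(6t); -2·6/(s^2 + 36) ↔ -2sin(6t).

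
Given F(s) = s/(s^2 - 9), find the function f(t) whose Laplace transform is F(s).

f(t) = cosh(3*t)

Since L{cosh(3t)} = s/(s^2 - 9), the inverse is cosh(3*t).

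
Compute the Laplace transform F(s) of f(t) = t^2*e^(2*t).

L{e^(2t)} = 1/(s - 2).
Then apply L{t^2·g(t)} = (-1)^2 d^2/ds^2[G(s)] with G(s) = 1/(s - 2):
differentiating 2 times and applying the sign gives 2/(s - 2)^3.

F(s) = 2/(s - 2)^3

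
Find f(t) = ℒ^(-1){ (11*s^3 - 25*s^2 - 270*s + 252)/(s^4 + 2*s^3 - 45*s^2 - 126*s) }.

Factor the denominator: s^4 + 2*s^3 - 45*s^2 - 126*s = s*(s - 7)*(s + 3)*(s + 6).
Partial fraction decomposition gives [-2/s] + [1/(s - 7)] + [6/(s + 3)] + [6/(s + 6)].
Invert each term: -2/(s - 0) ↔ -2e^(0t); 1/(s - 7) ↔ e^(7t); 6/(s + 3) ↔ 6e^(-3t); 6/(s + 6) ↔ 6e^(-6t).

f(t) = exp(7*t) - 2 + 6*exp(-3*t) + 6*exp(-6*t)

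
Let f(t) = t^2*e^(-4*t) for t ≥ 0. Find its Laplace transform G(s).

L{e^(-4t)} = 1/(s + 4).
Then apply L{t^2·g(t)} = (-1)^2 d^2/ds^2[H(s)] with H(s) = 1/(s + 4):
differentiating 2 times and applying the sign gives 2/(s + 4)^3.

G(s) = 2/(s + 4)^3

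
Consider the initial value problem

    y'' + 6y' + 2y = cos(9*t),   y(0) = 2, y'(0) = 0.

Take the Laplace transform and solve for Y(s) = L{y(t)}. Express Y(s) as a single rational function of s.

Take the Laplace transform of both sides.
With L{y''} = s^2 Y - s·y(0) - y'(0) and L{y'} = sY - y(0), with y(0) = 2, y'(0) = 0: the LHS transforms to (s^2 + 6*s + 2)Y - (2*s + 12).
The right side is L{cos(9*t)} = s/(s^2 + 81).
So (s^2 + 6*s + 2)Y = s/(s^2 + 81) + (2*s + 12).
Isolate Y and clear denominators.

Y(s) = (2*s^3 + 12*s^2 + 163*s + 972)/(s^4 + 6*s^3 + 83*s^2 + 486*s + 162)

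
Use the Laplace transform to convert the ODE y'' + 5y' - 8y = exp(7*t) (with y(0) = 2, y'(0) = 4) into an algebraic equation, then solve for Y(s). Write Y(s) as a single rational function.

Transform both sides with L{·}.
Using L{y''} = s^2 Y - s·y(0) - y'(0) and L{y'} = sY - y(0), with y(0) = 2, y'(0) = 4, the left side becomes (s^2 + 5*s - 8)Y - (2*s + 14).
The right side is L{exp(7*t)} = 1/(s - 7).
So (s^2 + 5*s - 8)Y = 1/(s - 7) + (2*s + 14).
Divide through and combine into a single rational function.

Y(s) = (2*s^2 - 97)/(s^3 - 2*s^2 - 43*s + 56)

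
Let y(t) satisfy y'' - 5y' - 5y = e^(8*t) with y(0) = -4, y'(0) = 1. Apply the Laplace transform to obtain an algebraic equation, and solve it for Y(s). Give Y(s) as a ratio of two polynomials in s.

Y(s) = (-4*s^2 + 53*s - 167)/(s^3 - 13*s^2 + 35*s + 40)

Transform both sides with L{·}.
The derivative rules (L{y''} = s^2 Y - s·y(0) - y'(0) and L{y'} = sY - y(0), with y(0) = -4, y'(0) = 1) turn the left side into (s^2 - 5*s - 5)Y - (-4*s + 21).
The right side is L{e^(8*t)} = 1/(s - 8).
So (s^2 - 5*s - 5)Y = 1/(s - 8) + (-4*s + 21).
Divide through and combine into a single rational function.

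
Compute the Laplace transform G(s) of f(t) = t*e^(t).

L{e^(t)} = 1/(s - 1).
Then apply L{t·g(t)} = -d/ds[H(s)] with H(s) = 1/(s - 1):
differentiating 1 time and applying the sign gives (s - 1)^(-2).

G(s) = (s - 1)^(-2)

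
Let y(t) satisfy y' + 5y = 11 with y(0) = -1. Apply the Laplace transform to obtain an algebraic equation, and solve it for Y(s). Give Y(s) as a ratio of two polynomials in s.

Take the Laplace transform of both sides.
Using L{y'} = sY - y(0) = sY - (-1), the left side becomes (s + 5)Y - (-1).
The right side is L{11} = 11/s.
So (s + 5)Y = 11/s + (-1).
Isolate Y and clear denominators.

Y(s) = (-s + 11)/(s^2 + 5*s)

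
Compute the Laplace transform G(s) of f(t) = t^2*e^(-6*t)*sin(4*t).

L{sin(4t)} = 4/(s^2 + 16).
Multiplying by e^(-6t) shifts s → s + 6, so L{e^(-6*t)*sin(4*t)} = 4/((s + 6)^2 + 16).
Then apply L{t^2·g(t)} = (-1)^2 d^2/ds^2[H(s)] with H(s) = 4/((s + 6)^2 + 16):
differentiating 2 times and applying the sign gives 8*(3*s^2 + 36*s + 92)/(s^2 + 12*s + 52)^3.

G(s) = 8*(3*s^2 + 36*s + 92)/(s^2 + 12*s + 52)^3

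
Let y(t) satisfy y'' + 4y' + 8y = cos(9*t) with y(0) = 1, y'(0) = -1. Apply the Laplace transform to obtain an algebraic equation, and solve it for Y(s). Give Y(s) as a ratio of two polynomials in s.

Y(s) = (s^3 + 3*s^2 + 82*s + 243)/(s^4 + 4*s^3 + 89*s^2 + 324*s + 648)

Transform both sides with L{·}.
With L{y''} = s^2 Y - s·y(0) - y'(0) and L{y'} = sY - y(0), with y(0) = 1, y'(0) = -1: the LHS transforms to (s^2 + 4*s + 8)Y - (s + 3).
The right side is L{cos(9*t)} = s/(s^2 + 81).
So (s^2 + 4*s + 8)Y = s/(s^2 + 81) + (s + 3).
Isolate Y and clear denominators.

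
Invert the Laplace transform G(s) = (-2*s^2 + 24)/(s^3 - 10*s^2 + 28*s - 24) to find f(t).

f(t) = -4*t*exp(2*t) - 3*exp(6*t) + exp(2*t)

Factor the denominator: s^3 - 10*s^2 + 28*s - 24 = (s - 6)*(s - 2)^2.
Partial fraction decomposition gives [1/(s - 2)] + [-4/(s - 2)^2] + [-3/(s - 6)].
Invert each term: 1/(s - 2) ↔ e^(2t); -4/(s - 2)^2 ↔ -4t·e^(2t); -3/(s - 6) ↔ -3e^(6t).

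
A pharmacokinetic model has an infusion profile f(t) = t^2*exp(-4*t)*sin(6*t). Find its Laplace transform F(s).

F(s) = 36*(s^2 + 8*s + 4)/(s^2 + 8*s + 52)^3

L{sin(6t)} = 6/(s^2 + 36).
Multiplying by e^(-4t) shifts s → s + 4, so L{exp(-4*t)*sin(6*t)} = 6/((s + 4)^2 + 36).
Then apply L{t^2·g(t)} = (-1)^2 d^2/ds^2[G(s)] with G(s) = 6/((s + 4)^2 + 36):
differentiating 2 times and applying the sign gives 36*(s^2 + 8*s + 4)/(s^2 + 8*s + 52)^3.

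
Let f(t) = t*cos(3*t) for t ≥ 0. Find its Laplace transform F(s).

F(s) = (s - 3)*(s + 3)/(s^2 + 9)^2

L{cos(3t)} = s/(s^2 + 9).
Then apply L{t·g(t)} = -d/ds[G(s)] with G(s) = s/(s^2 + 9):
differentiating 1 time and applying the sign gives (s - 3)*(s + 3)/(s^2 + 9)^2.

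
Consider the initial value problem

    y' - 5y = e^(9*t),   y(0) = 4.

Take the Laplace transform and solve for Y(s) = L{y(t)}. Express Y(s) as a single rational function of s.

Laplace-transform each side.
The derivative rules (L{y'} = sY - y(0) = sY - 4) turn the left side into (s - 5)Y - (4).
The right side is L{e^(9*t)} = 1/(s - 9).
So (s - 5)Y = 1/(s - 9) + (4).
Solve for Y(s) and write it as one ratio of polynomials.

Y(s) = (4*s - 35)/(s^2 - 14*s + 45)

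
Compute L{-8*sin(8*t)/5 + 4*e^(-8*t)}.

The transform is linear, so treat each term independently.
(-8/5)·[L{sin(8t)} = 8/(s^2 + 64)]; (4)·[L{e^(-8t)} = 1/(s + 8)].

-64/(5*(s^2 + 64)) + 4/(s + 8)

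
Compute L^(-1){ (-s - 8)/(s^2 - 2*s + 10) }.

Complete the square in the denominator: s^2 - 2*s + 10 = (s - 1)^2 + 3^2.
Split the numerator to match: -s - 8 = -1·(s - 1) - 3·3.
Invert each term: -1·(s - 1)/((s - 1)^2 + 9) ↔ -e^(t)cos(3t); -3·3/((s - 1)^2 + 9) ↔ -3e^(t)sin(3t).

-3*exp(t)*sin(3*t) - exp(t)*cos(3*t)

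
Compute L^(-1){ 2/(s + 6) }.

2*exp(-6*t)

Since L{e^(-6t)} = 1/(s + 6), the inverse is exp(-6*t), scaled by 2.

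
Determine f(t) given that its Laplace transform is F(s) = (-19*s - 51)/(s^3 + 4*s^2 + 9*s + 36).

f(t) = -5*sin(3*t) - cos(3*t) + exp(-4*t)

Factor the denominator: s^3 + 4*s^2 + 9*s + 36 = (s + 4)*(s^2 + 9).
Partial fraction decomposition gives [1/(s + 4)] + [-s/(s^2 + 9)] + [-15/(s^2 + 9)].
Invert each term: 1/(s + 4) ↔ e^(-4t); -1·s/(s^2 + 9) ↔ -cos(3t); -5·3/(s^2 + 9) ↔ -5sin(3t).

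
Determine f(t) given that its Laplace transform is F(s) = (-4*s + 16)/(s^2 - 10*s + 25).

f(t) = -4*t*exp(5*t) - 4*exp(5*t)

Factor the denominator: s^2 - 10*s + 25 = (s - 5)^2.
Partial fraction decomposition gives [-4/(s - 5)] + [-4/(s - 5)^2].
Invert each term: -4/(s - 5) ↔ -4e^(5t); -4/(s - 5)^2 ↔ -4t·e^(5t).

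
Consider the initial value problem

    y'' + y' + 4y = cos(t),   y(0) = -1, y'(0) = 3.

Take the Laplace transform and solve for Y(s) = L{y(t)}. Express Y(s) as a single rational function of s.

Apply the Laplace transform to the equation.
With L{y''} = s^2 Y - s·y(0) - y'(0) and L{y'} = sY - y(0), with y(0) = -1, y'(0) = 3: the LHS transforms to (s^2 + s + 4)Y - (-s + 2).
The right side is L{cos(t)} = s/(s^2 + 1).
So (s^2 + s + 4)Y = s/(s^2 + 1) + (-s + 2).
Divide through and combine into a single rational function.

Y(s) = (-s^3 + 2*s^2 + 2)/(s^4 + s^3 + 5*s^2 + s + 4)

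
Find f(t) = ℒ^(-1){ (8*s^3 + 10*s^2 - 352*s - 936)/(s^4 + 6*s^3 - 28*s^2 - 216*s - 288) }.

f(t) = -exp(6*t) + 4*exp(-2*t) + 3*exp(-4*t) + 2*exp(-6*t)

Factor the denominator: s^4 + 6*s^3 - 28*s^2 - 216*s - 288 = (s - 6)*(s + 2)*(s + 4)*(s + 6).
Partial fraction decomposition gives [-1/(s - 6)] + [3/(s + 4)] + [2/(s + 6)] + [4/(s + 2)].
Invert each term: -1/(s - 6) ↔ -e^(6t); 3/(s + 4) ↔ 3e^(-4t); 2/(s + 6) ↔ 2e^(-6t); 4/(s + 2) ↔ 4e^(-2t).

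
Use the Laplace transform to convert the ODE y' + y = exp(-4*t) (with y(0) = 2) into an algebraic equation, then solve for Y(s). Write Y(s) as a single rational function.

Y(s) = (2*s + 9)/(s^2 + 5*s + 4)

Take the Laplace transform of both sides.
With L{y'} = sY - y(0) = sY - 2: the LHS transforms to (s + 1)Y - (2).
The right side is L{exp(-4*t)} = 1/(s + 4).
So (s + 1)Y = 1/(s + 4) + (2).
Divide through and combine into a single rational function.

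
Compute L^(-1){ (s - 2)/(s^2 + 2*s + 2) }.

-3*exp(-t)*sin(t) + exp(-t)*cos(t)

Complete the square in the denominator: s^2 + 2*s + 2 = (s + 1)^2 + 1^2.
Split the numerator to match: s - 2 = 1·(s + 1) - 3·1.
Invert each term: 1·(s + 1)/((s + 1)^2 + 1) ↔ e^(-t)cos(t); -3·1/((s + 1)^2 + 1) ↔ -3e^(-t)sin(t).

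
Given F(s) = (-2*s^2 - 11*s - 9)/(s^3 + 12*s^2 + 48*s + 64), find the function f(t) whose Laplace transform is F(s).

f(t) = 3*t^2*exp(-4*t)/2 + 5*t*exp(-4*t) - 2*exp(-4*t)

Factor the denominator: s^3 + 12*s^2 + 48*s + 64 = (s + 4)^3.
Partial fraction decomposition gives [-2/(s + 4)] + [5/(s + 4)^2] + [3/(s + 4)^3].
Invert each term: -2/(s + 4) ↔ -2e^(-4t); 5/(s + 4)^2 ↔ 5t·e^(-4t); 3/(s + 4)^3 ↔ (3/2)t^2·e^(-4t).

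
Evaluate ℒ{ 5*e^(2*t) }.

L{5} = 5/s.
By the first shifting theorem, multiplying by e^(2t) replaces s with s - 2.

5/(s - 2)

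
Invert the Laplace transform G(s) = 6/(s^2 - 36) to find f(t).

f(t) = sinh(6*t)

Since L{sinh(6t)} = 6/(s^2 - 36), the inverse is sinh(6*t).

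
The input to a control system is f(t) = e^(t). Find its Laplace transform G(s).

G(s) = 1/(s - 1)

L{e^(t)} = 1/(s - 1).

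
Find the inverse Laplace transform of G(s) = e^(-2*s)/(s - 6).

Heaviside(t - 2)*(exp(6*t - 12))

The factor e^(-2s) signals a time shift by c = 2 (second shifting theorem).
L{e^(6t)} = 1/(s - 6), so L^-1{1/(s - 6)} = e^(6*t).
Hence the inverse is u(t - 2) times that function evaluated at t - 2.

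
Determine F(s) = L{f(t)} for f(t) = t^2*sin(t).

F(s) = 2*(3*s^2 - 1)/(s^2 + 1)^3

L{sin(t)} = 1/(s^2 + 1).
Then apply L{t^2·g(t)} = (-1)^2 d^2/ds^2[G(s)] with G(s) = 1/(s^2 + 1):
differentiating 2 times and applying the sign gives 2*(3*s^2 - 1)/(s^2 + 1)^3.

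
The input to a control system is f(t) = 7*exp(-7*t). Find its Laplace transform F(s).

L{7} = 7/s.
By the first shifting theorem, multiplying by e^(-7t) replaces s with s + 7.

F(s) = 7/(s + 7)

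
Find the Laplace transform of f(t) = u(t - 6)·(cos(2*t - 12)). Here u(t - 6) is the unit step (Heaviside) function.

s*exp(-6*s)/(s^2 + 4)

By the second shifting theorem, L{u(t - c)·g(t - c)} = e^(-cs)·G(s) with c = 6 and G(s) = L{g(t)}.
L{cos(2t)} = s/(s^2 + 4).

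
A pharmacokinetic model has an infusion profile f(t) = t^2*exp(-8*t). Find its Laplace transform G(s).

G(s) = 2/(s + 8)^3

L{e^(-8t)} = 1/(s + 8).
Then apply L{t^2·g(t)} = (-1)^2 d^2/ds^2[H(s)] with H(s) = 1/(s + 8):
differentiating 2 times and applying the sign gives 2/(s + 8)^3.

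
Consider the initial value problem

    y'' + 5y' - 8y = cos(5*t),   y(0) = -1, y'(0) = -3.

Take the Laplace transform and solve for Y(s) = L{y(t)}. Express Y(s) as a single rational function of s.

Y(s) = (-s^3 - 8*s^2 - 24*s - 200)/(s^4 + 5*s^3 + 17*s^2 + 125*s - 200)

Transform both sides with L{·}.
With L{y''} = s^2 Y - s·y(0) - y'(0) and L{y'} = sY - y(0), with y(0) = -1, y'(0) = -3: the LHS transforms to (s^2 + 5*s - 8)Y - (-s - 8).
The right side is L{cos(5*t)} = s/(s^2 + 25).
So (s^2 + 5*s - 8)Y = s/(s^2 + 25) + (-s - 8).
Solve for Y(s) and write it as one ratio of polynomials.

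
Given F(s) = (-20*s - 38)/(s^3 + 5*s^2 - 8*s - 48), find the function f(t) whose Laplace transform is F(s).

Factor the denominator: s^3 + 5*s^2 - 8*s - 48 = (s - 3)*(s + 4)^2.
Partial fraction decomposition gives [2/(s + 4)] + [-6/(s + 4)^2] + [-2/(s - 3)].
Invert each term: 2/(s + 4) ↔ 2e^(-4t); -6/(s + 4)^2 ↔ -6t·e^(-4t); -2/(s - 3) ↔ -2e^(3t).

f(t) = -6*t*exp(-4*t) - 2*exp(3*t) + 2*exp(-4*t)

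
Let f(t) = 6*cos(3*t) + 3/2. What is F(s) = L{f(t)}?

F(s) = 6*s/(s^2 + 9) + 3/(2*s)

The transform is linear, so treat each term independently.
(6)·[L{cos(3t)} = s/(s^2 + 9)]; L{3/2} = (3/2)/s.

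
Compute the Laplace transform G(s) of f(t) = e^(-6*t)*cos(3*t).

G(s) = (s + 6)/((s + 6)^2 + 9)

L{cos(3t)} = s/(s^2 + 9).
By the first shifting theorem, multiplying by e^(-6t) replaces s with s + 6.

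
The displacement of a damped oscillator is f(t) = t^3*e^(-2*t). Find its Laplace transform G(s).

L{t^3} = 3!/s^4 = 6/s^4.
By the first shifting theorem, multiplying by e^(-2t) replaces s with s + 2.

G(s) = 6/(s + 2)^4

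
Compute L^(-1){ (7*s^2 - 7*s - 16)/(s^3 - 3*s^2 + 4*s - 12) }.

Factor the denominator: s^3 - 3*s^2 + 4*s - 12 = (s - 3)*(s^2 + 4).
Partial fraction decomposition gives [2/(s - 3)] + [5*s/(s^2 + 4)] + [8/(s^2 + 4)].
Invert each term: 2/(s - 3) ↔ 2e^(3t); 5·s/(s^2 + 4) ↔ 5cos(2t); 4·2/(s^2 + 4) ↔ 4sin(2t).

2*exp(3*t) + 4*sin(2*t) + 5*cos(2*t)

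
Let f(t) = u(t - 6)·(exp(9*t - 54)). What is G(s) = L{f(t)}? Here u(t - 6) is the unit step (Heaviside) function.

By the second shifting theorem, L{u(t - c)·g(t - c)} = e^(-cs)·H(s) with c = 6 and H(s) = L{g(t)}.
L{e^(9t)} = 1/(s - 9).

G(s) = exp(-6*s)/(s - 9)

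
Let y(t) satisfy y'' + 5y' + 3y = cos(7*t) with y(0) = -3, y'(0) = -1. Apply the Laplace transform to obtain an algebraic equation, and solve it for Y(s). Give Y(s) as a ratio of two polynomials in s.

Laplace-transform each side.
The derivative rules (L{y''} = s^2 Y - s·y(0) - y'(0) and L{y'} = sY - y(0), with y(0) = -3, y'(0) = -1) turn the left side into (s^2 + 5*s + 3)Y - (-3*s - 16).
The right side is L{cos(7*t)} = s/(s^2 + 49).
So (s^2 + 5*s + 3)Y = s/(s^2 + 49) + (-3*s - 16).
Divide through and combine into a single rational function.

Y(s) = (-3*s^3 - 16*s^2 - 146*s - 784)/(s^4 + 5*s^3 + 52*s^2 + 245*s + 147)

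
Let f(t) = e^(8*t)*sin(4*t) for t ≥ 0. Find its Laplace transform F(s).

L{sin(4t)} = 4/(s^2 + 16).
By the first shifting theorem, multiplying by e^(8t) replaces s with s - 8.

F(s) = 4/((s - 8)^2 + 16)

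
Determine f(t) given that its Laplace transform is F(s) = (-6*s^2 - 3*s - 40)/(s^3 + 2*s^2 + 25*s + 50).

f(t) = sin(5*t) - 4*cos(5*t) - 2*exp(-2*t)

Factor the denominator: s^3 + 2*s^2 + 25*s + 50 = (s + 2)*(s^2 + 25).
Partial fraction decomposition gives [-2/(s + 2)] + [-4*s/(s^2 + 25)] + [5/(s^2 + 25)].
Invert each term: -2/(s + 2) ↔ -2e^(-2t); -4·s/(s^2 + 25) ↔ -4cos(5t); 1·5/(s^2 + 25) ↔ sin(5t).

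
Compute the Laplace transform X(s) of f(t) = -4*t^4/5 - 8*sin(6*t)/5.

X(s) = -48/(5*(s^2 + 36)) - 96/(5*s^5)

By linearity of the Laplace transform, transform each term separately.
(-8/5)·[L{sin(6t)} = 6/(s^2 + 36)]; (-4/5)·[L{t^4} = 4!/s^5 = 24/s^5].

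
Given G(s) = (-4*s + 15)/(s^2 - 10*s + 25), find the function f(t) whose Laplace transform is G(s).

f(t) = -5*t*exp(5*t) - 4*exp(5*t)

Factor the denominator: s^2 - 10*s + 25 = (s - 5)^2.
Partial fraction decomposition gives [-4/(s - 5)] + [-5/(s - 5)^2].
Invert each term: -4/(s - 5) ↔ -4e^(5t); -5/(s - 5)^2 ↔ -5t·e^(5t).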